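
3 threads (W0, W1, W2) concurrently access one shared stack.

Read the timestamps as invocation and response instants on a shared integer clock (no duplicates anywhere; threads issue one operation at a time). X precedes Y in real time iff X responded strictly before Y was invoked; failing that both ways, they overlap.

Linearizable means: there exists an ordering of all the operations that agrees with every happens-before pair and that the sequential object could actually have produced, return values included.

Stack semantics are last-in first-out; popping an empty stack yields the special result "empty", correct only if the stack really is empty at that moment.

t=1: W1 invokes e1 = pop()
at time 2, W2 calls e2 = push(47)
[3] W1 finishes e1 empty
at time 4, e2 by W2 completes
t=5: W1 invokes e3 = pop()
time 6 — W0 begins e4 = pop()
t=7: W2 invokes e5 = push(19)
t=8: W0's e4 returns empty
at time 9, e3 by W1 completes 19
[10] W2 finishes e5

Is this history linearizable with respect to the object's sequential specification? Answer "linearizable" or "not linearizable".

not linearizable

events 1..8 are fine; event 9 — the response of e3 at time 9 — makes the prefix non-linearizable
4 orders of the 4 completed stack ops respect real time; none is legal
no completion choice of the 1 pending operation (e5) rescues it — every subset was tried
take e1, e2, e3, e4 (pending dropped): step 3 already fails, because e3 pop() → 19 cannot occur there
take e1, e2, e4, e3 (pending dropped): step 3 already fails, because e4 pop() → empty cannot occur there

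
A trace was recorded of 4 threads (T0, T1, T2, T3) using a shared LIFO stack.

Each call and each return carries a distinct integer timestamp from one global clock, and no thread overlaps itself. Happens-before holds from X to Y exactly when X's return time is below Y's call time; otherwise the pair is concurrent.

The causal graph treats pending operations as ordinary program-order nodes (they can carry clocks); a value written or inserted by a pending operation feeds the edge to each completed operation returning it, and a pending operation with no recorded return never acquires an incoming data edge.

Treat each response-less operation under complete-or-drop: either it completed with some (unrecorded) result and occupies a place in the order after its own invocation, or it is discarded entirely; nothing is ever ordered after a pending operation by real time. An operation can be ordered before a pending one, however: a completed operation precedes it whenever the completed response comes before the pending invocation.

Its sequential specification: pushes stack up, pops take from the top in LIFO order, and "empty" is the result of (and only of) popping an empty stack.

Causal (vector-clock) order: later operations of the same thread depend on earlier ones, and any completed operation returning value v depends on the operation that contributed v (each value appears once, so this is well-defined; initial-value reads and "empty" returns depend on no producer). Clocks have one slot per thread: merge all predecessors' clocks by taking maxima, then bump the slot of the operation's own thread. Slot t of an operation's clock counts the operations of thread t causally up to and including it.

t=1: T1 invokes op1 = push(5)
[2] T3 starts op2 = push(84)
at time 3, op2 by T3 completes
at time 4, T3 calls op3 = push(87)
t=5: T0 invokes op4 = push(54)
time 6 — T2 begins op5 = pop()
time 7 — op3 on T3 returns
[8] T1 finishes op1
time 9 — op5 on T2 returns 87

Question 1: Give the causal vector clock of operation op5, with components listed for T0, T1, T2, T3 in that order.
(0, 0, 1, 2)

op2 (invocation 2): nothing precedes it; T3's component alone gives (0, 0, 0, 1)
op1 (invocation 1): nothing precedes it; T1's component alone gives (0, 1, 0, 0)
op4 (invocation 5): nothing precedes it; T0's component alone gives (1, 0, 0, 0)
invoked at 4, op3 merges VC(op2)=(0, 0, 0, 1) and bumps T3's slot → (0, 0, 0, 2)
invoked at 6, op5 merges VC(op3)=(0, 0, 0, 2) and bumps T2's slot → (0, 0, 1, 2)
target: VC(op5) = (0, 0, 1, 2)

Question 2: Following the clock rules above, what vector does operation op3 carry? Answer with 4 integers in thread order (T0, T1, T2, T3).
(0, 0, 0, 2)

root op op2, invoked 2: fresh clock plus T3's own tick → (0, 0, 0, 1)
root op op1, invoked 1: fresh clock plus T1's own tick → (0, 1, 0, 0)
root op op4, invoked 5: fresh clock plus T0's own tick → (1, 0, 0, 0)
merge at op3 (invoked 4): VC(op2)=(0, 0, 0, 1), own-thread bump on T3 → (0, 0, 0, 2)
merge at op5 (invoked 6): VC(op3)=(0, 0, 0, 2), own-thread bump on T2 → (0, 0, 1, 2)
target: VC(op3) = (0, 0, 0, 2)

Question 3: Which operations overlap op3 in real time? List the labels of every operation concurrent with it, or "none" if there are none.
op1, op4, op5

concurrent with op3 ([4,7]): every op whose interval crosses 4..7
op1 [1,8]: concurrent
op2 [2,3]: before
op4 [5,…): concurrent
op5 [6,9]: concurrent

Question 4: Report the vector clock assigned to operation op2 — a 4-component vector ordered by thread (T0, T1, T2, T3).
(0, 0, 0, 1)

VC(op2, invoked at 2): no causal predecessors; +1 on T3 → (0, 0, 0, 1)
VC(op1, invoked at 1): no causal predecessors; +1 on T1 → (0, 1, 0, 0)
VC(op4, invoked at 5): no causal predecessors; +1 on T0 → (1, 0, 0, 0)
VC(op3, invoked at 4): max of VC(op2)=(0, 0, 0, 1), then +1 on thread T3 → (0, 0, 0, 2)
VC(op5, invoked at 6): max of VC(op3)=(0, 0, 0, 2), then +1 on thread T2 → (0, 0, 1, 2)
target: VC(op2) = (0, 0, 0, 1)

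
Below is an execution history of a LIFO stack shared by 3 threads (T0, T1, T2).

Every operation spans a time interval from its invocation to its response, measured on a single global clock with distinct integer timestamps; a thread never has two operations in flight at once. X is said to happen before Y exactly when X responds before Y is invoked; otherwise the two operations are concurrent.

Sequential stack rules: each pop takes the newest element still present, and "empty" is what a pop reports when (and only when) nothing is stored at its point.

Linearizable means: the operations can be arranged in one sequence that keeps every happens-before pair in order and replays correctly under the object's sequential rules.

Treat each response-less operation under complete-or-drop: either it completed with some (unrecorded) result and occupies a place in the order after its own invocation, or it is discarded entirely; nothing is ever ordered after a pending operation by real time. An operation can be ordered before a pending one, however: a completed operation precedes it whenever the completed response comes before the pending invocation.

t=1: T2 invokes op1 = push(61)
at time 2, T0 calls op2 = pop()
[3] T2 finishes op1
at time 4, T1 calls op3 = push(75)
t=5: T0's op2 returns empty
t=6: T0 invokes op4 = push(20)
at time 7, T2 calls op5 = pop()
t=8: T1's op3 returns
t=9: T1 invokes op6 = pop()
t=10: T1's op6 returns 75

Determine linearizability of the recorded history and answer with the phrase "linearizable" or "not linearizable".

a witness: op2, op1, op3, op4, op5, op6
after step 1 (op2 pop() → empty): stack <>
after step 2 (op1 push(61)): stack <61>
after step 3 (op3 push(75)): stack <61,75>
after step 4 (op4 push(20) (pending, included)): stack <61,75,20>
after step 5 (op5 pop() (pending, included)): stack <61,75>
after step 6 (op6 pop() → 75): stack <61>

linearizable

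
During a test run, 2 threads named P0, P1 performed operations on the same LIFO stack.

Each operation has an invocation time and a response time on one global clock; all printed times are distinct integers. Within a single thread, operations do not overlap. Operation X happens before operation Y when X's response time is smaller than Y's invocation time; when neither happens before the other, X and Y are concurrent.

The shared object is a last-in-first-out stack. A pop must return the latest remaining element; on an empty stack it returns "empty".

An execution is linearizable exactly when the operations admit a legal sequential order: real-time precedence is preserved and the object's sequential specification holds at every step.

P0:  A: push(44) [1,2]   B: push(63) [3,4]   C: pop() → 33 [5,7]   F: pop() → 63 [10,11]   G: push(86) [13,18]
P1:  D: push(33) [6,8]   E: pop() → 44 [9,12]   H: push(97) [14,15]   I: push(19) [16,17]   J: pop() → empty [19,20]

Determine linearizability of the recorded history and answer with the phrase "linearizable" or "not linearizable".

not linearizable

the violation lands at event 20, J's response at time 20: events 1..19 linearize, events 1..20 do not
12 orders of the 10 completed LIFO stack ops respect real time; none is legal
one such order, A, B, C, D, E, F, G, H, I, J, breaks at step 3 where C pop() → 33 is illegal
one such order, A, B, C, D, E, F, H, G, I, J, breaks at step 3 where C pop() → 33 is illegal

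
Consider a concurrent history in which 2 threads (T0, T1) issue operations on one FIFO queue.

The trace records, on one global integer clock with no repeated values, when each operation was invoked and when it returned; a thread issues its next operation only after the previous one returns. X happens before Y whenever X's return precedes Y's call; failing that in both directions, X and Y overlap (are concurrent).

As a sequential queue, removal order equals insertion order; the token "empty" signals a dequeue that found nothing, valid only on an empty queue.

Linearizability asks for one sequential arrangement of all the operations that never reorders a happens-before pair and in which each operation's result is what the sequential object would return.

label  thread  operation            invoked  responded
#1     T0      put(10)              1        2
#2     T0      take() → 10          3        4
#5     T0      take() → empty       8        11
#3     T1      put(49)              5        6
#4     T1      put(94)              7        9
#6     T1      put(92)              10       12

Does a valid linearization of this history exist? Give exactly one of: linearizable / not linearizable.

the violation lands at event 11, #5's response at time 11: events 1..10 linearize, events 1..11 do not
the 5 completed operations admit 2 real-time orders; each fails the FIFO queue replay
no escape via the 1 pending operation (#6): every completion choice fails
sample order #1, #2, #3, #4, #5 (pending dropped) stalls at step 5 — #5 take() → empty has no legal effect
sample order #1, #2, #3, #5, #4 (pending dropped) stalls at step 4 — #5 take() → empty has no legal effect

not linearizable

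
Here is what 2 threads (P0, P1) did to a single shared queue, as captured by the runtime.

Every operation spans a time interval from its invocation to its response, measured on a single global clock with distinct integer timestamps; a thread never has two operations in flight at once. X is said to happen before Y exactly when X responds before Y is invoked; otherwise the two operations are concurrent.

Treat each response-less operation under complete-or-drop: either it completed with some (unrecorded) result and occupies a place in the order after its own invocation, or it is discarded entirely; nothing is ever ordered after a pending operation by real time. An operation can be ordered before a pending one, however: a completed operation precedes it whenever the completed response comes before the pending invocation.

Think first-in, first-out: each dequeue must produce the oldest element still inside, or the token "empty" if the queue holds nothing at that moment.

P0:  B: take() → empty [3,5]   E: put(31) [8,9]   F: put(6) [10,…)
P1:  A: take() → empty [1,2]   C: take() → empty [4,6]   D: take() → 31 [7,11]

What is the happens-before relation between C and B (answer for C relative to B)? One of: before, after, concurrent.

concurrent

C spans [4,6], B spans [3,5]
the intervals overlap in both directions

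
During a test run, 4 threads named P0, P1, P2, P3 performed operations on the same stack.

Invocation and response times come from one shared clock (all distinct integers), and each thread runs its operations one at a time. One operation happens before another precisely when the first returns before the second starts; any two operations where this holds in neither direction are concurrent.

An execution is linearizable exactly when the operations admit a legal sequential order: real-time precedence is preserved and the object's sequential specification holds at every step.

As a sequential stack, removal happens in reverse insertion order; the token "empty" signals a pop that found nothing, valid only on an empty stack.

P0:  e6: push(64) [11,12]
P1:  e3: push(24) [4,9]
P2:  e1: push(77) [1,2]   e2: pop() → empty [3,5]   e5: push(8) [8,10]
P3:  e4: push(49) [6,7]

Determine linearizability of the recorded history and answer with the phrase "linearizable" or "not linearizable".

not linearizable

events 1..4 are fine; event 5 — the response of e2 at time 5 — makes the prefix non-linearizable
the completed operations (2 total) allow one real-time order; the stack replay rejects it
every completion of the 1 pending operation (e3) was checked; none linearizes
take e1, e2 (pending dropped): step 2 already fails, because e2 pop() → empty cannot occur there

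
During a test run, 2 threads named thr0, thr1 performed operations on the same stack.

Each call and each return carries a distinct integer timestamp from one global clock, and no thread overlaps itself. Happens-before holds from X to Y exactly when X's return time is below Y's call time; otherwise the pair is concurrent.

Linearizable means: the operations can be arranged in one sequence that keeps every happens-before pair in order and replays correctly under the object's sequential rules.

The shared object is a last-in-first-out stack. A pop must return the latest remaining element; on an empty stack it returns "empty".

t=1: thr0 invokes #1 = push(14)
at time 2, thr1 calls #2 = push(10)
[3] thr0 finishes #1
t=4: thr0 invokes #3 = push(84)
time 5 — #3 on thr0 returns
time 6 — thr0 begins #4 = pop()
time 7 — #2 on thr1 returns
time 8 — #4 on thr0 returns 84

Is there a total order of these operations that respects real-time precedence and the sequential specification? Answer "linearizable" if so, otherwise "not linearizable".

linearizable

witness order: #1, #2, #3, #4
1. #1 push(14), leaving stack <14>
2. #2 push(10), leaving stack <14,10>
3. #3 push(84), leaving stack <14,10,84>
4. #4 pop() → 84, leaving stack <14,10>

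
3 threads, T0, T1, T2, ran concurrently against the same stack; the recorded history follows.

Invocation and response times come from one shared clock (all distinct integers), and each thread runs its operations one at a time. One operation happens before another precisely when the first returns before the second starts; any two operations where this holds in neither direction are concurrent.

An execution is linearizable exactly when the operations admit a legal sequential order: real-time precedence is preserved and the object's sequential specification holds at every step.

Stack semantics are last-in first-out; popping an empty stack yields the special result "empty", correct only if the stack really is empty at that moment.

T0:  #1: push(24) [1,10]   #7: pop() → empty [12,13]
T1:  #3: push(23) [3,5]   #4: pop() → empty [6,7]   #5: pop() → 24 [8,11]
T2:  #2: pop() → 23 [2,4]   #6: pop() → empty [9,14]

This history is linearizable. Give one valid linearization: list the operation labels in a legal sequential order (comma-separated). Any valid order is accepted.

#3, #2, #4, #1, #5, #6, #7

step 1: #3 push(23) — stack <23>
step 2: #2 pop() → 23 — stack <>
step 3: #4 pop() → empty — stack <>
step 4: #1 push(24) — stack <24>
step 5: #5 pop() → 24 — stack <>
step 6: #6 pop() → empty — stack <>
step 7: #7 pop() → empty — stack <>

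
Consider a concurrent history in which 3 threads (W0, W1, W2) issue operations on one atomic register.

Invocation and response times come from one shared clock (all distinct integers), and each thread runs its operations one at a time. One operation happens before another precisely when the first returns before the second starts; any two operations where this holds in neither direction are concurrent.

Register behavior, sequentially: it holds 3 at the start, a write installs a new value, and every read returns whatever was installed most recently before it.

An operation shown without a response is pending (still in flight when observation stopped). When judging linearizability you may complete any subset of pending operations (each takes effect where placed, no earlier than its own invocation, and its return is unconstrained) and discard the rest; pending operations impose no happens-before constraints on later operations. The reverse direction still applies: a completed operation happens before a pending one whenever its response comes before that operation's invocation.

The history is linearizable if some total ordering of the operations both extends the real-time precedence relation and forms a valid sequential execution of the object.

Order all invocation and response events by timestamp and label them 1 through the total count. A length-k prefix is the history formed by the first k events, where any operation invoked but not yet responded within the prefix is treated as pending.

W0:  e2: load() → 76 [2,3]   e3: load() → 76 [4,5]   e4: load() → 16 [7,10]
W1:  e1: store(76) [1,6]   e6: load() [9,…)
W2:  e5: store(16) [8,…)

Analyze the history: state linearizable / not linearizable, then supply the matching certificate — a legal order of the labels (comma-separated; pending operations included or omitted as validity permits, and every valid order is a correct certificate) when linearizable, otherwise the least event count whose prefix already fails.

linearizable — witness: e1, e2, e3, e5, e4

after step 1 (e1 store(76)): value 76
after step 2 (e2 load() → 76): value 76
after step 3 (e3 load() → 76): value 76
after step 4 (e5 store(16) (pending, included)): value 16
after step 5 (e4 load() → 16): value 16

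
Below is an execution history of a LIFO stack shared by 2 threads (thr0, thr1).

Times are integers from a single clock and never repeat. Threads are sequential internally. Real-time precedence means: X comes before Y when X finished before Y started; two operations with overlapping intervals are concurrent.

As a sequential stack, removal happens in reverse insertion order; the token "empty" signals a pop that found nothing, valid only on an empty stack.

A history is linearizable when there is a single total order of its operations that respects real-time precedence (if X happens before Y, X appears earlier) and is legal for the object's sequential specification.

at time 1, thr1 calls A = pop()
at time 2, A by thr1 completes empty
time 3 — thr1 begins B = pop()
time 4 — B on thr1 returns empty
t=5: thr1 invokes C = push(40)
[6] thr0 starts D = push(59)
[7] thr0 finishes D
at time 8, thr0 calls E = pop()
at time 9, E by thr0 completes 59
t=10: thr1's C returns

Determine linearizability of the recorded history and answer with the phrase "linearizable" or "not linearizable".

one valid linearization: A, B, C, D, E
1. A pop() → empty, leaving stack <>
2. B pop() → empty, leaving stack <>
3. C push(40), leaving stack <40>
4. D push(59), leaving stack <40,59>
5. E pop() → 59, leaving stack <40>

linearizable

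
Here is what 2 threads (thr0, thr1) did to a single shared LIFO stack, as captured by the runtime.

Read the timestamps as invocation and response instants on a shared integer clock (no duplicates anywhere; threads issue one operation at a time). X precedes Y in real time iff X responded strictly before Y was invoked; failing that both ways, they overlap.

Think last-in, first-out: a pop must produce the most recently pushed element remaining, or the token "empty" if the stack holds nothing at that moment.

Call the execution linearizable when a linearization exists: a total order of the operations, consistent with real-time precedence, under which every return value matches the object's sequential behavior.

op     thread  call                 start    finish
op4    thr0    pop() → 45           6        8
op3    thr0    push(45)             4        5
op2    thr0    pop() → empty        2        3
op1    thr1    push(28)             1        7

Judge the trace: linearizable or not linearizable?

linearizable

one valid linearization: op2, op1, op3, op4
after step 1 (op2 pop() → empty): stack <>
after step 2 (op1 push(28)): stack <28>
after step 3 (op3 push(45)): stack <28,45>
after step 4 (op4 pop() → 45): stack <28>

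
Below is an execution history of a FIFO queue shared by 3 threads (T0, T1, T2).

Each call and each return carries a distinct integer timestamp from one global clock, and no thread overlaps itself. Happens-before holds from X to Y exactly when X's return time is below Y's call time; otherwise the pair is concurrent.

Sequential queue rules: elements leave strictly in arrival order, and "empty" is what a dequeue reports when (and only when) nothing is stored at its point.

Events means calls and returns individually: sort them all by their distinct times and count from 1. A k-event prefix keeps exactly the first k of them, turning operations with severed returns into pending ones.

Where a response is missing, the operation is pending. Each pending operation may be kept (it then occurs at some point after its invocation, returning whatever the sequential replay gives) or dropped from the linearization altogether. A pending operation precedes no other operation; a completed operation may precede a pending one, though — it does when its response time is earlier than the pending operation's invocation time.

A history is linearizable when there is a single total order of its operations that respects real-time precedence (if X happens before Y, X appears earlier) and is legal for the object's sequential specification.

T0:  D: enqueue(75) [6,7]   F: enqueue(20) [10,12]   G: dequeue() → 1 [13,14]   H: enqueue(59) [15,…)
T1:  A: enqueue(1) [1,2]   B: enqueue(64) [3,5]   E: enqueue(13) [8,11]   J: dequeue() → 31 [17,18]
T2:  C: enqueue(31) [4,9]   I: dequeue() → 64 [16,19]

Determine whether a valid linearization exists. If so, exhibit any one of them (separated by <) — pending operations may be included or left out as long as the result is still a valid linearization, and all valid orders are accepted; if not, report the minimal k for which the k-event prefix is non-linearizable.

linearizable — witness: A < B < C < D < E < F < G < H < I < J

step 1: A enqueue(1) — queue <1>
step 2: B enqueue(64) — queue <1,64>
step 3: C enqueue(31) — queue <1,64,31>
step 4: D enqueue(75) — queue <1,64,31,75>
step 5: E enqueue(13) — queue <1,64,31,75,13>
step 6: F enqueue(20) — queue <1,64,31,75,13,20>
step 7: G dequeue() → 1 — queue <64,31,75,13,20>
step 8: H enqueue(59) (pending, included) — queue <64,31,75,13,20,59>
step 9: I dequeue() → 64 — queue <31,75,13,20,59>
step 10: J dequeue() → 31 — queue <75,13,20,59>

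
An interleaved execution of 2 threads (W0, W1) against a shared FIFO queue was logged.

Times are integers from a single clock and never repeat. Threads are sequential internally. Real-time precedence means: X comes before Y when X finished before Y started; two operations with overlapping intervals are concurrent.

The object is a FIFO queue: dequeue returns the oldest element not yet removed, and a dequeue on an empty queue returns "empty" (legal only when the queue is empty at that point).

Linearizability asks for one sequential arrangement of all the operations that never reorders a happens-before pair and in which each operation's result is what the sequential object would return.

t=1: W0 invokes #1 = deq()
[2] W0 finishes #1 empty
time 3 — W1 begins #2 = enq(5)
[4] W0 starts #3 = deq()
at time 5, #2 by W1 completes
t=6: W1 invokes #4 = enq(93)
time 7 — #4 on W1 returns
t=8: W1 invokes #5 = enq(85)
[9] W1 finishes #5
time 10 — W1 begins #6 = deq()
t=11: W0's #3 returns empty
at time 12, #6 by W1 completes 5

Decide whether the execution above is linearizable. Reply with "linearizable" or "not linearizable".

linearizable

one valid linearization: #1, #3, #2, #4, #5, #6
after step 1 (#1 deq() → empty): queue <>
after step 2 (#3 deq() → empty): queue <>
after step 3 (#2 enq(5)): queue <5>
after step 4 (#4 enq(93)): queue <5,93>
after step 5 (#5 enq(85)): queue <5,93,85>
after step 6 (#6 deq() → 5): queue <93,85>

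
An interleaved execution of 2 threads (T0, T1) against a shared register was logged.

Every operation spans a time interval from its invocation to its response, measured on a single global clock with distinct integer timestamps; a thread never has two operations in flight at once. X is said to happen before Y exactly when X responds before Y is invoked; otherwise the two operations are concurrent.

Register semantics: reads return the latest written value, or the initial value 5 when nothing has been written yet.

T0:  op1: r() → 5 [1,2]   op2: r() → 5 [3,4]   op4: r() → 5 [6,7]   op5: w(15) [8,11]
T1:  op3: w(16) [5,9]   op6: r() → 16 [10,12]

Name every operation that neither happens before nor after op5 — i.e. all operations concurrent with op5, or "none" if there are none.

op3, op6

overlap test against op5 [8,11]: concurrent iff the interval meets 8..11
op1 [1,2]: before
op2 [3,4]: before
op3 [5,9]: concurrent
op4 [6,7]: before
op6 [10,12]: concurrent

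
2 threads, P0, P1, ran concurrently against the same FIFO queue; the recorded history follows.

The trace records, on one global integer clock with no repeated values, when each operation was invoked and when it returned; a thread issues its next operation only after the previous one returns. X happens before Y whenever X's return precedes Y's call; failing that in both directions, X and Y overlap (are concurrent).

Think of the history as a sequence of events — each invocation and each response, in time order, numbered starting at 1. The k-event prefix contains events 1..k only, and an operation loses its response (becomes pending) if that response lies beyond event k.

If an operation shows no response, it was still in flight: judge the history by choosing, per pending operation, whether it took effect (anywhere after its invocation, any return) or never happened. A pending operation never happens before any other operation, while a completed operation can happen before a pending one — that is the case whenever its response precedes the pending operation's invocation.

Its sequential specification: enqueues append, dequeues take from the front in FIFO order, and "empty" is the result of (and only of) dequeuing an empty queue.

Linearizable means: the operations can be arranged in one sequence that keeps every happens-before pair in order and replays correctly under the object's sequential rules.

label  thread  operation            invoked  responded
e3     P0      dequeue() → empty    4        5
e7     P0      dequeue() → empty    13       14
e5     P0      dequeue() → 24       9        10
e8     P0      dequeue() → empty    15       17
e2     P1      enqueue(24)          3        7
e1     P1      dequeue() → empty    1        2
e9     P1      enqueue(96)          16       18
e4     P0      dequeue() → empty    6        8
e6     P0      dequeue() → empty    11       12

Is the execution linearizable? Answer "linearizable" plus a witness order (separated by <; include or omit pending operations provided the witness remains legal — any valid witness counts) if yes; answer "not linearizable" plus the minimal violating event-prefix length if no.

step 1: e1 dequeue() → empty — queue <>
step 2: e3 dequeue() → empty — queue <>
step 3: e4 dequeue() → empty — queue <>
step 4: e2 enqueue(24) — queue <24>
step 5: e5 dequeue() → 24 — queue <>
step 6: e6 dequeue() → empty — queue <>
step 7: e7 dequeue() → empty — queue <>
step 8: e8 dequeue() → empty — queue <>
step 9: e9 enqueue(96) — queue <96>

linearizable — witness: e1 < e3 < e4 < e2 < e5 < e6 < e7 < e8 < e9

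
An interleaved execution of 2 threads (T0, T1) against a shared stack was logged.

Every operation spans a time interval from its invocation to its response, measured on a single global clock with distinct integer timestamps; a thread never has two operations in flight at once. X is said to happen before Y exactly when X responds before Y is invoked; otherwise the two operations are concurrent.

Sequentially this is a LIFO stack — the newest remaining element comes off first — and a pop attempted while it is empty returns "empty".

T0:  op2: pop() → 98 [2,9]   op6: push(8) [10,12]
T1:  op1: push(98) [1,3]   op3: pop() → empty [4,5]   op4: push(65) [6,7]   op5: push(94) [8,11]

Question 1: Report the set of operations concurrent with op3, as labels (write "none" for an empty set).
op2

op3 spans [4,5]: anything still running between times 4 and 5 counts as concurrent
op1 [1,3]: before
op2 [2,9]: concurrent
op4 [6,7]: after
op5 [8,11]: after
op6 [10,12]: after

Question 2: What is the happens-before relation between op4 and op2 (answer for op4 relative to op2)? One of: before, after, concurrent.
concurrent

op4 spans [6,7], op2 spans [2,9]
the intervals overlap in both directions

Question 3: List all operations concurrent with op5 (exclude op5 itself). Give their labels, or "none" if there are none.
op2, op6

concurrent with op5 ([8,11]): every op whose interval crosses 8..11
op1 [1,3]: before
op2 [2,9]: concurrent
op3 [4,5]: before
op4 [6,7]: before
op6 [10,12]: concurrent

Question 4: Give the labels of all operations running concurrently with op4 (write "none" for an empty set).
op2

op4 runs from 6 to 7; window-overlapping ops are concurrent
op1 [1,3]: before
op2 [2,9]: concurrent
op3 [4,5]: before
op5 [8,11]: after
op6 [10,12]: after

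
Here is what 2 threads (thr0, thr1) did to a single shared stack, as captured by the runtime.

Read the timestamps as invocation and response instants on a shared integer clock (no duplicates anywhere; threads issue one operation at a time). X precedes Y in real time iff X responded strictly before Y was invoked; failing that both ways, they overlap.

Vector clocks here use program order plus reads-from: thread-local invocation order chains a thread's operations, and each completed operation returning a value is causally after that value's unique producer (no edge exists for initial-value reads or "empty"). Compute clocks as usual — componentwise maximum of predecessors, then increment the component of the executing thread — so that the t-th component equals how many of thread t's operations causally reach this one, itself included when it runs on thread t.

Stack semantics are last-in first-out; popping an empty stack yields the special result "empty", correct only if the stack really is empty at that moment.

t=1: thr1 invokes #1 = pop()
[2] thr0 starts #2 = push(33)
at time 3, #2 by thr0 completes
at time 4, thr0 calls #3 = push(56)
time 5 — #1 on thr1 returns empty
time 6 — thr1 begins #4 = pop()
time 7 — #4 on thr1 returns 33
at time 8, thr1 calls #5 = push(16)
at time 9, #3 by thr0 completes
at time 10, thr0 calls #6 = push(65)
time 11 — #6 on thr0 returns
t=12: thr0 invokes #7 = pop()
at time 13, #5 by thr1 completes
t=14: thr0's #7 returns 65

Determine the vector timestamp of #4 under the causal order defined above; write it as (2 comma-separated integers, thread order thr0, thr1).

(1, 2)

no predecessors for #1 (invoked 1): thr1 increments from zero → (0, 1)
no predecessors for #2 (invoked 2): thr0 increments from zero → (1, 0)
merge at #3 (invoked 4): VC(#2)=(1, 0), own-thread bump on thr0 → (2, 0)
merge at #4 (invoked 6): VC(#1)=(0, 1), VC(#2)=(1, 0), own-thread bump on thr1 → (1, 2)
merge at #6 (invoked 10): VC(#3)=(2, 0), own-thread bump on thr0 → (3, 0)
merge at #5 (invoked 8): VC(#4)=(1, 2), own-thread bump on thr1 → (1, 3)
merge at #7 (invoked 12): VC(#6)=(3, 0), own-thread bump on thr0 → (4, 0)
target: VC(#4) = (1, 2)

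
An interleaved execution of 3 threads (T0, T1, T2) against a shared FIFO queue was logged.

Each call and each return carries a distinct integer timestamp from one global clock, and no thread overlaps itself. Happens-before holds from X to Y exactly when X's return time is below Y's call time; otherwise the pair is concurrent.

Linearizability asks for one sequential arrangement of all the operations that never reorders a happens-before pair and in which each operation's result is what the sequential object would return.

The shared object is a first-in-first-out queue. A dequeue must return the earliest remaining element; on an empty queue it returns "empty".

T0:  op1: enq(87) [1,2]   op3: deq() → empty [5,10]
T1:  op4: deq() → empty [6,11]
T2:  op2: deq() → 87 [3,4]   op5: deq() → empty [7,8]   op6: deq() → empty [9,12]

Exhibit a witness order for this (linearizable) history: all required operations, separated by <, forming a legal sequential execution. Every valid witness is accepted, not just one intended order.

op1 < op2 < op3 < op4 < op5 < op6

step 1: op1 enq(87) — queue <87>
step 2: op2 deq() → 87 — queue <>
step 3: op3 deq() → empty — queue <>
step 4: op4 deq() → empty — queue <>
step 5: op5 deq() → empty — queue <>
step 6: op6 deq() → empty — queue <>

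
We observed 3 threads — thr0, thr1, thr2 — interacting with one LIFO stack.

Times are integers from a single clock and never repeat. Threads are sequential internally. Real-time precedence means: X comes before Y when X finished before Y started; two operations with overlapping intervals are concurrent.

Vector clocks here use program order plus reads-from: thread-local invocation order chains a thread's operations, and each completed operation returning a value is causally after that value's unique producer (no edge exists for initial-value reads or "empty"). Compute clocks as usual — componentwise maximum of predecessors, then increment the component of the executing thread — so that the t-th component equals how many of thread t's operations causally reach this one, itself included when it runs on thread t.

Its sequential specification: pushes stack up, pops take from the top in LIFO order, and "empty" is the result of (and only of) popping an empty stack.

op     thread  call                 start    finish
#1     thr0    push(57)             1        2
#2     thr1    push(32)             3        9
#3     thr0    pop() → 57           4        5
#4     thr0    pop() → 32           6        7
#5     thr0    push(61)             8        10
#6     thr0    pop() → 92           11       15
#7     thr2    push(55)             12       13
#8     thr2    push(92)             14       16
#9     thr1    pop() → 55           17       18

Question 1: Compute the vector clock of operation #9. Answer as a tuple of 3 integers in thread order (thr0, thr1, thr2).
root op #7, invoked 12: fresh clock plus thr2's own tick → (0, 0, 1)
root op #2, invoked 3: fresh clock plus thr1's own tick → (0, 1, 0)
root op #1, invoked 1: fresh clock plus thr0's own tick → (1, 0, 0)
#8 (invocation 14): componentwise max over VC(#7)=(0, 0, 1), +1 at thr2, giving (0, 0, 2)
#3 (invocation 4): componentwise max over VC(#1)=(1, 0, 0), +1 at thr0, giving (2, 0, 0)
#9 (invocation 17): componentwise max over VC(#2)=(0, 1, 0), VC(#7)=(0, 0, 1), +1 at thr1, giving (0, 2, 1)
#4 (invocation 6): componentwise max over VC(#2)=(0, 1, 0), VC(#3)=(2, 0, 0), +1 at thr0, giving (3, 1, 0)
#5 (invocation 8): componentwise max over VC(#4)=(3, 1, 0), +1 at thr0, giving (4, 1, 0)
#6 (invocation 11): componentwise max over VC(#5)=(4, 1, 0), VC(#8)=(0, 0, 2), +1 at thr0, giving (5, 1, 2)
target: VC(#9) = (0, 2, 1)

(0, 2, 1)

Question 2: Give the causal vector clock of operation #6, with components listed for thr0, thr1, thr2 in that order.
no predecessors for #7 (invoked 12): thr2 increments from zero → (0, 0, 1)
no predecessors for #2 (invoked 3): thr1 increments from zero → (0, 1, 0)
no predecessors for #1 (invoked 1): thr0 increments from zero → (1, 0, 0)
invoked at 14, #8 merges VC(#7)=(0, 0, 1) and bumps thr2's slot → (0, 0, 2)
invoked at 4, #3 merges VC(#1)=(1, 0, 0) and bumps thr0's slot → (2, 0, 0)
invoked at 17, #9 merges VC(#2)=(0, 1, 0), VC(#7)=(0, 0, 1) and bumps thr1's slot → (0, 2, 1)
invoked at 6, #4 merges VC(#2)=(0, 1, 0), VC(#3)=(2, 0, 0) and bumps thr0's slot → (3, 1, 0)
invoked at 8, #5 merges VC(#4)=(3, 1, 0) and bumps thr0's slot → (4, 1, 0)
invoked at 11, #6 merges VC(#5)=(4, 1, 0), VC(#8)=(0, 0, 2) and bumps thr0's slot → (5, 1, 2)
target: VC(#6) = (5, 1, 2)

(5, 1, 2)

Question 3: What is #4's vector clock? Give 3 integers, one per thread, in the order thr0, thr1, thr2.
invoked at 12, #7 has no predecessors; its own thr2 bump gives (0, 0, 1)
invoked at 3, #2 has no predecessors; its own thr1 bump gives (0, 1, 0)
invoked at 1, #1 has no predecessors; its own thr0 bump gives (1, 0, 0)
from VC(#7)=(0, 0, 1), #8 (invoked 14) maxes components and bumps thr2 → (0, 0, 2)
from VC(#1)=(1, 0, 0), #3 (invoked 4) maxes components and bumps thr0 → (2, 0, 0)
from VC(#2)=(0, 1, 0), VC(#7)=(0, 0, 1), #9 (invoked 17) maxes components and bumps thr1 → (0, 2, 1)
from VC(#2)=(0, 1, 0), VC(#3)=(2, 0, 0), #4 (invoked 6) maxes components and bumps thr0 → (3, 1, 0)
from VC(#4)=(3, 1, 0), #5 (invoked 8) maxes components and bumps thr0 → (4, 1, 0)
from VC(#5)=(4, 1, 0), VC(#8)=(0, 0, 2), #6 (invoked 11) maxes components and bumps thr0 → (5, 1, 2)
target: VC(#4) = (3, 1, 0)

(3, 1, 0)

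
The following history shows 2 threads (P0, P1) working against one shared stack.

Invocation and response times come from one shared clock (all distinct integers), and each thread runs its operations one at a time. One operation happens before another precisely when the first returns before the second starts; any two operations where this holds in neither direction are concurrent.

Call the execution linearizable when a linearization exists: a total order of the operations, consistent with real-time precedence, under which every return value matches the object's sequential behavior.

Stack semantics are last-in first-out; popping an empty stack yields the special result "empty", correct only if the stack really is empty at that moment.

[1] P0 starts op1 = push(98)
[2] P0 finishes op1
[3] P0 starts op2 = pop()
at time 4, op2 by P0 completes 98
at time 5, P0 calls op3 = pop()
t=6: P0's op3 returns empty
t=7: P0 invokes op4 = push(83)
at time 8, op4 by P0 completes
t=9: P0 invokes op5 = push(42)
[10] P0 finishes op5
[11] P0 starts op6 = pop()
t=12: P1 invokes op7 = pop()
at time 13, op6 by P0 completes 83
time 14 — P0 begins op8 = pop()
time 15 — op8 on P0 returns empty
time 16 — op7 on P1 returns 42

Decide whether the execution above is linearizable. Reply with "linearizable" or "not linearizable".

linearizable

one valid linearization: op1, op2, op3, op4, op5, op7, op6, op8
1. op1 push(98), leaving stack <98>
2. op2 pop() → 98, leaving stack <>
3. op3 pop() → empty, leaving stack <>
4. op4 push(83), leaving stack <83>
5. op5 push(42), leaving stack <83,42>
6. op7 pop() → 42, leaving stack <83>
7. op6 pop() → 83, leaving stack <>
8. op8 pop() → empty, leaving stack <>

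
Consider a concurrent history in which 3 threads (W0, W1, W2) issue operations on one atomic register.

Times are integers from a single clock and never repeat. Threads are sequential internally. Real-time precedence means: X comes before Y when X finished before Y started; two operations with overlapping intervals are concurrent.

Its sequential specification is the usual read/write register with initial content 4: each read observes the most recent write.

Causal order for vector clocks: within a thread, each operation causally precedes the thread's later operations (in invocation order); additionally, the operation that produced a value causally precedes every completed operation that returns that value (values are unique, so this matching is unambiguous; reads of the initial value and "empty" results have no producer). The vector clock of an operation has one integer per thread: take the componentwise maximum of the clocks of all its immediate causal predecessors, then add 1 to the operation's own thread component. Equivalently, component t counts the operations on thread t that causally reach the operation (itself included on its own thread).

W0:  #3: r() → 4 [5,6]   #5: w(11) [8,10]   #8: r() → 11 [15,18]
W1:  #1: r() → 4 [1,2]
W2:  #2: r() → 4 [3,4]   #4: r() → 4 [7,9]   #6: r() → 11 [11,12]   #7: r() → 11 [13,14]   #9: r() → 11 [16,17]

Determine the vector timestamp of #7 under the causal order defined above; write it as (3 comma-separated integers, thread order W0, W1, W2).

(2, 0, 4)

#2 (invocation 3): nothing precedes it; W2's component alone gives (0, 0, 1)
#1 (invocation 1): nothing precedes it; W1's component alone gives (0, 1, 0)
#3 (invocation 5): nothing precedes it; W0's component alone gives (1, 0, 0)
#4 (invocation 7): componentwise max over VC(#2)=(0, 0, 1), +1 at W2, giving (0, 0, 2)
#5 (invocation 8): componentwise max over VC(#3)=(1, 0, 0), +1 at W0, giving (2, 0, 0)
#8 (invocation 15): componentwise max over VC(#5)=(2, 0, 0), +1 at W0, giving (3, 0, 0)
#6 (invocation 11): componentwise max over VC(#4)=(0, 0, 2), VC(#5)=(2, 0, 0), +1 at W2, giving (2, 0, 3)
#7 (invocation 13): componentwise max over VC(#5)=(2, 0, 0), VC(#6)=(2, 0, 3), +1 at W2, giving (2, 0, 4)
#9 (invocation 16): componentwise max over VC(#5)=(2, 0, 0), VC(#7)=(2, 0, 4), +1 at W2, giving (2, 0, 5)
target: VC(#7) = (2, 0, 4)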